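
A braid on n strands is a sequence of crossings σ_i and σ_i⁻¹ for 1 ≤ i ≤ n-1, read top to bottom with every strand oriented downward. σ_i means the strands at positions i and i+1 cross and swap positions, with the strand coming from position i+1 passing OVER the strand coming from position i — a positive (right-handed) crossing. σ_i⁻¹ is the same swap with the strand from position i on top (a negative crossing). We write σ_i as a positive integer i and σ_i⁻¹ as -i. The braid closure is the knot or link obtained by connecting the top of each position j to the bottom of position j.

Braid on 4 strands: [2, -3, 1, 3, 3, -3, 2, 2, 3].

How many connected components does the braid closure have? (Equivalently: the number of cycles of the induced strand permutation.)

1

Derivation:
Track the strand permutation on 4 strands, starting from identity.
  step 1: s2 swaps positions 2,3 -> [1 3 2 4]
  step 2: s3^-1 swaps positions 3,4 -> [1 3 4 2]
  step 3: s1 swaps positions 1,2 -> [3 1 4 2]
  step 4: s3 swaps positions 3,4 -> [3 1 2 4]
  step 5: s3 swaps positions 3,4 -> [3 1 4 2]
  step 6: s3^-1 swaps positions 3,4 -> [3 1 2 4]
  step 7: s2 swaps positions 2,3 -> [3 2 1 4]
  step 8: s2 swaps positions 2,3 -> [3 1 2 4]
  step 9: s3 swaps positions 3,4 -> [3 1 4 2]
Final permutation (position -> original strand): [3 1 4 2]
Closure components = cycle count of this permutation = 1.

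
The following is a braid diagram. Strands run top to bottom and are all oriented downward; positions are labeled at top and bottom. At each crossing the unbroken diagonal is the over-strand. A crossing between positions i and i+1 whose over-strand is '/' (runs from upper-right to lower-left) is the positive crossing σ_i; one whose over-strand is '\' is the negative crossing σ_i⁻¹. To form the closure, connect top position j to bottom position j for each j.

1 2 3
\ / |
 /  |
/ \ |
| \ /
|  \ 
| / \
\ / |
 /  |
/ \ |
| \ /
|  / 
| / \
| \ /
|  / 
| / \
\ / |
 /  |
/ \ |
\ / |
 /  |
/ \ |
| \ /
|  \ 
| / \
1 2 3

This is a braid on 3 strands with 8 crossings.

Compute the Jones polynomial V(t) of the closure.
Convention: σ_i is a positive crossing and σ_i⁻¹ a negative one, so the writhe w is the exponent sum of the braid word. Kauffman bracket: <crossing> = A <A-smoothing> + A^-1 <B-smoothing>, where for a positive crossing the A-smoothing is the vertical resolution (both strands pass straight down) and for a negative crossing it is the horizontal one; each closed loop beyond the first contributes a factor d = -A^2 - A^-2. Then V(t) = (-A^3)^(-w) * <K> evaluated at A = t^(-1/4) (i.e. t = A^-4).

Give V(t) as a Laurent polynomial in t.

Reading the diagram top to bottom ('/'-over between positions i,i+1 = s_i, '\'-over = s_i^-1): braid word = s1 s2^-1 s1 s2 s2 s1 s1 s2^-1.
Braid: s1 s2^-1 s1 s2 s2 s1 s1 s2^-1 on 3 strands, 8 crossings.
Writhe w = (#positive) - (#negative) = 6 - 2 = 4.
Computing the Kauffman bracket via state sum. There are 2^8 = 256 states.
Smooth each crossing (0=||, 1=⌣⌢); contribution A^(Σ sign_k(1-2s_k)) * d^(L-1).
Tabulate the states by total A-exponent and number of loops L (A-exp: L × count):
  A^8: L=3 ×1
  A^6: L=2 ×6, L=4 ×2
  A^4: L=1 ×11, L=3 ×16, L=5 ×1
  A^2: L=2 ×47, L=4 ×9
  A^0: L=1 ×26, L=3 ×43, L=5 ×1
  A^-2: L=2 ×41, L=4 ×15
  A^-4: L=3 ×26, L=5 ×2
  A^-6: L=4 ×8
  A^-8: L=5 ×1
Each group contributes A^e * Σ count * d^(L-1):
Powers of d = -A^2 - A^-2: d^2 = A^4 + 2 + A^-4; d^3 = -A^6 - 3*A^2 - 3*A^-2 - A^-6; d^4 = A^8 + 4*A^4 + 6 + 4*A^-4 + A^-8.
  A^8 * (d^2) = A^12 + 2*A^8 + A^4
  A^6 * (6*d + 2*d^3) = -2*A^12 - 12*A^8 - 12*A^4 - 2
  A^4 * (11 + 16*d^2 + d^4) = A^12 + 20*A^8 + 49*A^4 + 20 + A^-4
  A^2 * (47*d + 9*d^3) = -9*A^8 - 74*A^4 - 74 - 9*A^-4
  A^0 * (26 + 43*d^2 + d^4) = A^8 + 47*A^4 + 118 + 47*A^-4 + A^-8
  A^-2 * (41*d + 15*d^3) = -15*A^4 - 86 - 86*A^-4 - 15*A^-8
  A^-4 * (26*d^2 + 2*d^4) = 2*A^4 + 34 + 64*A^-4 + 34*A^-8 + 2*A^-12
  A^-6 * (8*d^3) = -8 - 24*A^-4 - 24*A^-8 - 8*A^-12
  A^-8 * (d^4) = 1 + 4*A^-4 + 6*A^-8 + 4*A^-12 + A^-16
Summing the groups: <K> = 2*A^8 - 2*A^4 + 3 - 3*A^-4 + 2*A^-8 - 2*A^-12 + A^-16
Normalise by the writhe: (-A^3)^(-w) = (-A^3)^(-4) = A^-12, so f(A) = A^-12 * <K> = 2*A^-4 - 2*A^-8 + 3*A^-12 - 3*A^-16 + 2*A^-20 - 2*A^-24 + A^-28.
Substitute A = t^(-1/4), i.e. A^e → t^(-e/4): V(t) = t^7 - 2*t^6 + 2*t^5 - 3*t^4 + 3*t^3 - 2*t^2 + 2*t

Answer: t^7 - 2*t^6 + 2*t^5 - 3*t^4 + 3*t^3 - 2*t^2 + 2*t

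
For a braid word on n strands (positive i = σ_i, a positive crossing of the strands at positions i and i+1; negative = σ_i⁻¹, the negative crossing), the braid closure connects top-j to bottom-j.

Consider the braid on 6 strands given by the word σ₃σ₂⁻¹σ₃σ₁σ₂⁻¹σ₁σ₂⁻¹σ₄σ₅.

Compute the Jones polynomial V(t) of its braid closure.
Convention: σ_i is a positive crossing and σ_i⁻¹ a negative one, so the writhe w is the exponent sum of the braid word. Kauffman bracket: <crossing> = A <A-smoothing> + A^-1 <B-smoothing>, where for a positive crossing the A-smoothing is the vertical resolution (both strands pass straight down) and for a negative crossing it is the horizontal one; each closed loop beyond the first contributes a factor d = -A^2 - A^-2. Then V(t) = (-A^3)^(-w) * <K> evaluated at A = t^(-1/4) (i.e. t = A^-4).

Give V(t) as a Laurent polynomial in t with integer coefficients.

The presented braid s3 s2^-1 s3 s1 s2^-1 s1 s2^-1 s4 s5 on 6 strands reduces by inverse Markov moves (closure unchanged at each step):
  Destabilize: the word has the form β·s5 where s5 occurs only as the final letter (β ∈ B_5); drop it and the last strand → 5 strands.
  Destabilize: the word has the form β·s4 where s4 occurs only as the final letter (β ∈ B_4); drop it and the last strand → 4 strands.
Reduced to β = s3 s2^-1 s3 s1 s2^-1 s1 s2^-1 on 4 strands, 7 crossings.
Compute on β:
Braid: s3 s2^-1 s3 s1 s2^-1 s1 s2^-1 on 4 strands, 7 crossings.
Writhe w = (#positive) - (#negative) = 4 - 3 = 1.
State-sum expansion of <K>. There are 2^7 = 128 states.
Smooth each crossing (0=||, 1=⌣⌢); contribution A^(Σ sign_k(1-2s_k)) * d^(L-1).
Tabulate the states by total A-exponent and number of loops L (A-exp: L × count):
  A^7: L=5 ×1
  A^5: L=4 ×7
  A^3: L=3 ×21
  A^1: L=2 ×32, L=4 ×3
  A^-1: L=1 ×21, L=3 ×14
  A^-3: L=2 ×19, L=4 ×2
  A^-5: L=3 ×7
  A^-7: L=4 ×1
Each group contributes A^e * Σ count * d^(L-1):
Powers of d = -A^2 - A^-2: d^2 = A^4 + 2 + A^-4; d^3 = -A^6 - 3*A^2 - 3*A^-2 - A^-6; d^4 = A^8 + 4*A^4 + 6 + 4*A^-4 + A^-8.
  A^7 * (d^4) = A^15 + 4*A^11 + 6*A^7 + 4*A^3 + A^-1
  A^5 * (7*d^3) = -7*A^11 - 21*A^7 - 21*A^3 - 7*A^-1
  A^3 * (21*d^2) = 21*A^7 + 42*A^3 + 21*A^-1
  A^1 * (32*d + 3*d^3) = -3*A^7 - 41*A^3 - 41*A^-1 - 3*A^-5
  A^-1 * (21 + 14*d^2) = 14*A^3 + 49*A^-1 + 14*A^-5
  A^-3 * (19*d + 2*d^3) = -2*A^3 - 25*A^-1 - 25*A^-5 - 2*A^-9
  A^-5 * (7*d^2) = 7*A^-1 + 14*A^-5 + 7*A^-9
  A^-7 * (d^3) = -A^-1 - 3*A^-5 - 3*A^-9 - A^-13
Summing the groups: <K> = A^15 - 3*A^11 + 3*A^7 - 4*A^3 + 4*A^-1 - 3*A^-5 + 2*A^-9 - A^-13
Normalise by the writhe: (-A^3)^(-w) = (-A^3)^(-1) = -A^-3, so f(A) = -A^-3 * <K> = -A^12 + 3*A^8 - 3*A^4 + 4 - 4*A^-4 + 3*A^-8 - 2*A^-12 + A^-16.
Substitute A = t^(-1/4), i.e. A^e → t^(-e/4): V(t) = t^4 - 2*t^3 + 3*t^2 - 4*t + 4 - 3*t^-1 + 3*t^-2 - t^-3

Answer: t^4 - 2*t^3 + 3*t^2 - 4*t + 4 - 3*t^-1 + 3*t^-2 - t^-3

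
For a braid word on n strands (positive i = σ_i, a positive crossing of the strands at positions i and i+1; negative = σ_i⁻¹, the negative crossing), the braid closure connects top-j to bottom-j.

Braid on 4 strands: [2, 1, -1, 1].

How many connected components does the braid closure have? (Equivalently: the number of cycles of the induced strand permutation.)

Track the strand permutation on 4 strands, starting from identity.
  step 1: s2 swaps positions 2,3 -> [1 3 2 4]
  step 2: s1 swaps positions 1,2 -> [3 1 2 4]
  step 3: s1^-1 swaps positions 1,2 -> [1 3 2 4]
  step 4: s1 swaps positions 1,2 -> [3 1 2 4]
Final permutation (position -> original strand): [3 1 2 4]
Closure components = cycle count of this permutation = 2.

Answer: 2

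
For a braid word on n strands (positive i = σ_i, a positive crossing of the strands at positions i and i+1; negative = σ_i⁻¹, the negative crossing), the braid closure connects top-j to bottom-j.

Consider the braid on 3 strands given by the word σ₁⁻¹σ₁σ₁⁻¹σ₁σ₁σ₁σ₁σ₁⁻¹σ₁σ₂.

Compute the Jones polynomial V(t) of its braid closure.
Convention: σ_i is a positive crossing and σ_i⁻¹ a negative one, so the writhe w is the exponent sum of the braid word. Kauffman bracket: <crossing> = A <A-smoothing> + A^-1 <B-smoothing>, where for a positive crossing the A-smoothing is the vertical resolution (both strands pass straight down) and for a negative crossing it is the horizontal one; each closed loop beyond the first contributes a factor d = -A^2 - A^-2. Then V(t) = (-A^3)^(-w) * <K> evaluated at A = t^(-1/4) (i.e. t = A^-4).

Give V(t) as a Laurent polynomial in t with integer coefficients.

-t^4 + t^3 + t

Derivation:
The presented braid s1^-1 s1 s1^-1 s1 s1 s1 s1 s1^-1 s1 s2 on 3 strands reduces by inverse Markov moves (closure unchanged at each step):
  Destabilize: the word has the form β·s2 where s2 occurs only as the final letter (β ∈ B_2); drop it and the last strand → 2 strands.
  Deconjugate: the word is γ·β·γ⁻¹ with γ = s1^-1 s1 (prefix) and γ⁻¹ = s1^-1 s1 (suffix); strip both.
  Deconjugate: the word is γ·β·γ⁻¹ with γ = s1^-1 (prefix) and γ⁻¹ = s1 (suffix); strip both.
Reduced to β = s1 s1 s1 on 2 strands, 3 crossings.
Compute on β:
Braid: s1 s1 s1 on 2 strands, 3 crossings.
Writhe w = (#positive) - (#negative) = 3 - 0 = 3.
State-sum expansion of <K>. There are 2^3 = 8 states.
Smooth each crossing (0=||, 1=⌣⌢); contribution A^(Σ sign_k(1-2s_k)) * d^(L-1).
  state 000: A-exp=+3, loops=2, term = A^3 * d^1
  state 001: A-exp=+1, loops=1, term = A^1 * d^0
  state 010: A-exp=+1, loops=1, term = A^1 * d^0
  state 011: A-exp=-1, loops=2, term = A^-1 * d^1
  state 100: A-exp=+1, loops=1, term = A^1 * d^0
  state 101: A-exp=-1, loops=2, term = A^-1 * d^1
  state 110: A-exp=-1, loops=2, term = A^-1 * d^1
  state 111: A-exp=-3, loops=3, term = A^-3 * d^2
Collect the terms by A-exponent (count of states per loop number):
Powers of d = -A^2 - A^-2: d^2 = A^4 + 2 + A^-4.
  A^3 * (d) = -A^5 - A
  A^1 * (3) = 3*A
  A^-1 * (3*d) = -3*A - 3*A^-3
  A^-3 * (d^2) = A + 2*A^-3 + A^-7
Summing the groups: <K> = -A^5 - A^-3 + A^-7
Normalise by the writhe: (-A^3)^(-w) = (-A^3)^(-3) = -A^-9, so f(A) = -A^-9 * <K> = A^-4 + A^-12 - A^-16.
Substitute A = t^(-1/4), i.e. A^e → t^(-e/4): V(t) = -t^4 + t^3 + t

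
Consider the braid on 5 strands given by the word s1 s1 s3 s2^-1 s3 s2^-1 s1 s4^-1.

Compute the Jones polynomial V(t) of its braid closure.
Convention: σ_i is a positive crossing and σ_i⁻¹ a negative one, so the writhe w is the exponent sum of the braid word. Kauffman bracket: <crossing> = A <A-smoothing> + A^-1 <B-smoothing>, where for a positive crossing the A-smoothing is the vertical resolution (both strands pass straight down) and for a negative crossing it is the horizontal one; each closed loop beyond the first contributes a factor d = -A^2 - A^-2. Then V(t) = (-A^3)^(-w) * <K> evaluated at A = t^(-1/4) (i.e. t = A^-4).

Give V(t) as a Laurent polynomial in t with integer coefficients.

The presented braid s1 s1 s3 s2^-1 s3 s2^-1 s1 s4^-1 on 5 strands reduces by inverse Markov moves (closure unchanged at each step):
  Destabilize: the word has the form β·s4^-1 where s4^-1 occurs only as the final letter (β ∈ B_4); drop it and the last strand → 4 strands.
Reduced to β = s1 s1 s3 s2^-1 s3 s2^-1 s1 on 4 strands, 7 crossings.
Compute on β:
Braid: s1 s1 s3 s2^-1 s3 s2^-1 s1 on 4 strands, 7 crossings.
Writhe w = (#positive) - (#negative) = 5 - 2 = 3.
Enumerate smoothing states for the bracket polynomial. There are 2^7 = 128 states.
Smooth each crossing (0=||, 1=⌣⌢); contribution A^(Σ sign_k(1-2s_k)) * d^(L-1).
Tabulate the states by total A-exponent and number of loops L (A-exp: L × count):
  A^7: L=4 ×1
  A^5: L=3 ×7
  A^3: L=2 ×17, L=4 ×4
  A^1: L=1 ×15, L=3 ×19, L=5 ×1
  A^-1: L=2 ×27, L=4 ×8
  A^-3: L=3 ×20, L=5 ×1
  A^-5: L=4 ×7
  A^-7: L=5 ×1
Each group contributes A^e * Σ count * d^(L-1):
Powers of d = -A^2 - A^-2: d^2 = A^4 + 2 + A^-4; d^3 = -A^6 - 3*A^2 - 3*A^-2 - A^-6; d^4 = A^8 + 4*A^4 + 6 + 4*A^-4 + A^-8.
  A^7 * (d^3) = -A^13 - 3*A^9 - 3*A^5 - A
  A^5 * (7*d^2) = 7*A^9 + 14*A^5 + 7*A
  A^3 * (17*d + 4*d^3) = -4*A^9 - 29*A^5 - 29*A - 4*A^-3
  A^1 * (15 + 19*d^2 + d^4) = A^9 + 23*A^5 + 59*A + 23*A^-3 + A^-7
  A^-1 * (27*d + 8*d^3) = -8*A^5 - 51*A - 51*A^-3 - 8*A^-7
  A^-3 * (20*d^2 + d^4) = A^5 + 24*A + 46*A^-3 + 24*A^-7 + A^-11
  A^-5 * (7*d^3) = -7*A - 21*A^-3 - 21*A^-7 - 7*A^-11
  A^-7 * (d^4) = A + 4*A^-3 + 6*A^-7 + 4*A^-11 + A^-15
Summing the groups: <K> = -A^13 + A^9 - 2*A^5 + 3*A - 3*A^-3 + 2*A^-7 - 2*A^-11 + A^-15
Normalise by the writhe: (-A^3)^(-w) = (-A^3)^(-3) = -A^-9, so f(A) = -A^-9 * <K> = A^4 - 1 + 2*A^-4 - 3*A^-8 + 3*A^-12 - 2*A^-16 + 2*A^-20 - A^-24.
Substitute A = t^(-1/4), i.e. A^e → t^(-e/4): V(t) = -t^6 + 2*t^5 - 2*t^4 + 3*t^3 - 3*t^2 + 2*t - 1 + t^-1

Answer: -t^6 + 2*t^5 - 2*t^4 + 3*t^3 - 3*t^2 + 2*t - 1 + t^-1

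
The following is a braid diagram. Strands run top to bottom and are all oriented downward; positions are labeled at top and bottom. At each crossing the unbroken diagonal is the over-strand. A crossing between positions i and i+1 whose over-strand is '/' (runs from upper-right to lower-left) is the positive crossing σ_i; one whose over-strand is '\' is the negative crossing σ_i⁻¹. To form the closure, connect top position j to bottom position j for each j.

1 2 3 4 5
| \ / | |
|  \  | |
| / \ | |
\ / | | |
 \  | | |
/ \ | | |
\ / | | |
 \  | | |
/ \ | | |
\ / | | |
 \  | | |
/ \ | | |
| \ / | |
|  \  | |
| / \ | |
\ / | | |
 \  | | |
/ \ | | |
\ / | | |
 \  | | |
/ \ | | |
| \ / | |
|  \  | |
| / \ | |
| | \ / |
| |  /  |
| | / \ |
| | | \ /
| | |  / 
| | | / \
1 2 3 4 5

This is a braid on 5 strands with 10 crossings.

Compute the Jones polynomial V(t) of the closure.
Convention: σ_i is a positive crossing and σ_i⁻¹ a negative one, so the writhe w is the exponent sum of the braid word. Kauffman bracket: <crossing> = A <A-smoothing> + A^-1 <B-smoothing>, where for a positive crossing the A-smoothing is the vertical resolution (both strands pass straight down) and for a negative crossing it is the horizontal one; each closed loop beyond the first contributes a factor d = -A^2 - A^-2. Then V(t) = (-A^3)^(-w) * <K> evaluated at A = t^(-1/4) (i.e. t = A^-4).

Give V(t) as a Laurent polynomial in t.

t^-3 + t^-5 - t^-8

Derivation:
Reading the diagram top to bottom ('/'-over between positions i,i+1 = s_i, '\'-over = s_i^-1): braid word = s2^-1 s1^-1 s1^-1 s1^-1 s2^-1 s1^-1 s1^-1 s2^-1 s3 s4.
The presented braid s2^-1 s1^-1 s1^-1 s1^-1 s2^-1 s1^-1 s1^-1 s2^-1 s3 s4 on 5 strands reduces by inverse Markov moves (closure unchanged at each step):
  Destabilize: the word has the form β·s4 where s4 occurs only as the final letter (β ∈ B_4); drop it and the last strand → 4 strands.
  Destabilize: the word has the form β·s3 where s3 occurs only as the final letter (β ∈ B_3); drop it and the last strand → 3 strands.
Reduced to β = s2^-1 s1^-1 s1^-1 s1^-1 s2^-1 s1^-1 s1^-1 s2^-1 on 3 strands, 8 crossings.
Compute on β:
Braid: s2^-1 s1^-1 s1^-1 s1^-1 s2^-1 s1^-1 s1^-1 s2^-1 on 3 strands, 8 crossings.
Writhe w = (#positive) - (#negative) = 0 - 8 = -8.
Computing the Kauffman bracket via state sum. There are 2^8 = 256 states.
Each crossing splits two ways (0=vertical, 1=horizontal). The state's weight is A^(#A-smoothings - #B-smoothings) * d^(loops - 1).
Tabulate the states by total A-exponent and number of loops L (A-exp: L × count):
  A^8: L=5 ×1
  A^6: L=4 ×7, L=6 ×1
  A^4: L=3 ×19, L=5 ×9
  A^2: L=2 ×24, L=4 ×31, L=6 ×1
  A^0: L=1 ×12, L=3 ×53, L=5 ×5
  A^-2: L=2 ×45, L=4 ×11
  A^-4: L=1 ×15, L=3 ×13
  A^-6: L=2 ×8
  A^-8: L=3 ×1
Each group contributes A^e * Σ count * d^(L-1):
Powers of d = -A^2 - A^-2: d^2 = A^4 + 2 + A^-4; d^3 = -A^6 - 3*A^2 - 3*A^-2 - A^-6; d^4 = A^8 + 4*A^4 + 6 + 4*A^-4 + A^-8; d^5 = -A^10 - 5*A^6 - 10*A^2 - 10*A^-2 - 5*A^-6 - A^-10.
  A^8 * (d^4) = A^16 + 4*A^12 + 6*A^8 + 4*A^4 + 1
  A^6 * (7*d^3 + d^5) = -A^16 - 12*A^12 - 31*A^8 - 31*A^4 - 12 - A^-4
  A^4 * (19*d^2 + 9*d^4) = 9*A^12 + 55*A^8 + 92*A^4 + 55 + 9*A^-4
  A^2 * (24*d + 31*d^3 + d^5) = -A^12 - 36*A^8 - 127*A^4 - 127 - 36*A^-4 - A^-8
  A^0 * (12 + 53*d^2 + 5*d^4) = 5*A^8 + 73*A^4 + 148 + 73*A^-4 + 5*A^-8
  A^-2 * (45*d + 11*d^3) = -11*A^4 - 78 - 78*A^-4 - 11*A^-8
  A^-4 * (15 + 13*d^2) = 13 + 41*A^-4 + 13*A^-8
  A^-6 * (8*d) = -8*A^-4 - 8*A^-8
  A^-8 * (d^2) = A^-4 + 2*A^-8 + A^-12
Summing the groups: <K> = -A^8 + A^-4 + A^-12
Normalise by the writhe: (-A^3)^(-w) = (-A^3)^(8) = A^24, so f(A) = A^24 * <K> = -A^32 + A^20 + A^12.
Substitute A = t^(-1/4), i.e. A^e → t^(-e/4): V(t) = t^-3 + t^-5 - t^-8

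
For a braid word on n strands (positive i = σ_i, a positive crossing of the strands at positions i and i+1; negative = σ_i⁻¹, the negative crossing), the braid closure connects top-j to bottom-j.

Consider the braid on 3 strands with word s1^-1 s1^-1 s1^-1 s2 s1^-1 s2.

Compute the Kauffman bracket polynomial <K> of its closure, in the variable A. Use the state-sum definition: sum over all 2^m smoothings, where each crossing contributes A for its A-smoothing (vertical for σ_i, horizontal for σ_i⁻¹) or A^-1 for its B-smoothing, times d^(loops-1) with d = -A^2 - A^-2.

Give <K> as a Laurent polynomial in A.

Braid: s1^-1 s1^-1 s1^-1 s2 s1^-1 s2 on 3 strands, 6 crossings.
Writhe w = (#positive) - (#negative) = 2 - 4 = -2.
Computing the Kauffman bracket via state sum. There are 2^6 = 64 states.
Each crossing splits two ways (0=vertical, 1=horizontal). The state's weight is A^(#A-smoothings - #B-smoothings) * d^(loops - 1).
Tabulate the states by total A-exponent and number of loops L (A-exp: L × count):
  A^6: L=5 ×1
  A^4: L=4 ×6
  A^2: L=3 ×15
  A^0: L=2 ×19, L=4 ×1
  A^-2: L=1 ×11, L=3 ×4
  A^-4: L=2 ×6
  A^-6: L=3 ×1
Each group contributes A^e * Σ count * d^(L-1):
Powers of d = -A^2 - A^-2: d^2 = A^4 + 2 + A^-4; d^3 = -A^6 - 3*A^2 - 3*A^-2 - A^-6; d^4 = A^8 + 4*A^4 + 6 + 4*A^-4 + A^-8.
  A^6 * (d^4) = A^14 + 4*A^10 + 6*A^6 + 4*A^2 + A^-2
  A^4 * (6*d^3) = -6*A^10 - 18*A^6 - 18*A^2 - 6*A^-2
  A^2 * (15*d^2) = 15*A^6 + 30*A^2 + 15*A^-2
  A^0 * (19*d + d^3) = -A^6 - 22*A^2 - 22*A^-2 - A^-6
  A^-2 * (11 + 4*d^2) = 4*A^2 + 19*A^-2 + 4*A^-6
  A^-4 * (6*d) = -6*A^-2 - 6*A^-6
  A^-6 * (d^2) = A^-2 + 2*A^-6 + A^-10
Summing the groups: <K> = A^14 - 2*A^10 + 2*A^6 - 2*A^2 + 2*A^-2 - A^-6 + A^-10

Answer: A^14 - 2*A^10 + 2*A^6 - 2*A^2 + 2*A^-2 - A^-6 + A^-10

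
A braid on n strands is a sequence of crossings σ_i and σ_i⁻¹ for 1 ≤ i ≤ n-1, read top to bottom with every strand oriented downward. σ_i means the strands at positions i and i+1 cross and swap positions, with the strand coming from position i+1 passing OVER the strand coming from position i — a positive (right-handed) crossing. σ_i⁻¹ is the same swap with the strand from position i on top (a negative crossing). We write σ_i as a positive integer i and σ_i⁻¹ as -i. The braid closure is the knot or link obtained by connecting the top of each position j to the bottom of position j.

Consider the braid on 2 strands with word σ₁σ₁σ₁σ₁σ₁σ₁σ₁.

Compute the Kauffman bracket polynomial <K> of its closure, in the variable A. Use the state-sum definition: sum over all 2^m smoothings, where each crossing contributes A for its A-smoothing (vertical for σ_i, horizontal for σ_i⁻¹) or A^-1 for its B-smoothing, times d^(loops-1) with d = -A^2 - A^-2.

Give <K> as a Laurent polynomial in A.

Braid: s1 s1 s1 s1 s1 s1 s1 on 2 strands, 7 crossings.
Writhe w = (#positive) - (#negative) = 7 - 0 = 7.
State-sum expansion of <K>. There are 2^7 = 128 states.
For each crossing: s=0 is the vertical smoothing, s=1 horizontal. Crossing k contributes A^(sign_k * (1 - 2*s_k)); loop factor d = -A^2 - A^-2.
Tabulate the states by total A-exponent and number of loops L (A-exp: L × count):
  A^7: L=2 ×1
  A^5: L=1 ×7
  A^3: L=2 ×21
  A^1: L=3 ×35
  A^-1: L=4 ×35
  A^-3: L=5 ×21
  A^-5: L=6 ×7
  A^-7: L=7 ×1
Each group contributes A^e * Σ count * d^(L-1):
Powers of d = -A^2 - A^-2: d^2 = A^4 + 2 + A^-4; d^3 = -A^6 - 3*A^2 - 3*A^-2 - A^-6; d^4 = A^8 + 4*A^4 + 6 + 4*A^-4 + A^-8; d^5 = -A^10 - 5*A^6 - 10*A^2 - 10*A^-2 - 5*A^-6 - A^-10; d^6 = A^12 + 6*A^8 + 15*A^4 + 20 + 15*A^-4 + 6*A^-8 + A^-12.
  A^7 * (d) = -A^9 - A^5
  A^5 * (7) = 7*A^5
  A^3 * (21*d) = -21*A^5 - 21*A
  A^1 * (35*d^2) = 35*A^5 + 70*A + 35*A^-3
  A^-1 * (35*d^3) = -35*A^5 - 105*A - 105*A^-3 - 35*A^-7
  A^-3 * (21*d^4) = 21*A^5 + 84*A + 126*A^-3 + 84*A^-7 + 21*A^-11
  A^-5 * (7*d^5) = -7*A^5 - 35*A - 70*A^-3 - 70*A^-7 - 35*A^-11 - 7*A^-15
  A^-7 * (d^6) = A^5 + 6*A + 15*A^-3 + 20*A^-7 + 15*A^-11 + 6*A^-15 + A^-19
Summing the groups: <K> = -A^9 - A + A^-3 - A^-7 + A^-11 - A^-15 + A^-19

Answer: -A^9 - A + A^-3 - A^-7 + A^-11 - A^-15 + A^-19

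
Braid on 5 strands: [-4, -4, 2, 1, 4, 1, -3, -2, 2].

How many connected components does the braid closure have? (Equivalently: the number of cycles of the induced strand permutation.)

2

Derivation:
Track the strand permutation on 5 strands, starting from identity.
  step 1: s4^-1 swaps positions 4,5 -> [1 2 3 5 4]
  step 2: s4^-1 swaps positions 4,5 -> [1 2 3 4 5]
  step 3: s2 swaps positions 2,3 -> [1 3 2 4 5]
  step 4: s1 swaps positions 1,2 -> [3 1 2 4 5]
  step 5: s4 swaps positions 4,5 -> [3 1 2 5 4]
  step 6: s1 swaps positions 1,2 -> [1 3 2 5 4]
  step 7: s3^-1 swaps positions 3,4 -> [1 3 5 2 4]
  step 8: s2^-1 swaps positions 2,3 -> [1 5 3 2 4]
  step 9: s2 swaps positions 2,3 -> [1 3 5 2 4]
Final permutation (position -> original strand): [1 3 5 2 4]
Closure components = cycle count of this permutation = 2.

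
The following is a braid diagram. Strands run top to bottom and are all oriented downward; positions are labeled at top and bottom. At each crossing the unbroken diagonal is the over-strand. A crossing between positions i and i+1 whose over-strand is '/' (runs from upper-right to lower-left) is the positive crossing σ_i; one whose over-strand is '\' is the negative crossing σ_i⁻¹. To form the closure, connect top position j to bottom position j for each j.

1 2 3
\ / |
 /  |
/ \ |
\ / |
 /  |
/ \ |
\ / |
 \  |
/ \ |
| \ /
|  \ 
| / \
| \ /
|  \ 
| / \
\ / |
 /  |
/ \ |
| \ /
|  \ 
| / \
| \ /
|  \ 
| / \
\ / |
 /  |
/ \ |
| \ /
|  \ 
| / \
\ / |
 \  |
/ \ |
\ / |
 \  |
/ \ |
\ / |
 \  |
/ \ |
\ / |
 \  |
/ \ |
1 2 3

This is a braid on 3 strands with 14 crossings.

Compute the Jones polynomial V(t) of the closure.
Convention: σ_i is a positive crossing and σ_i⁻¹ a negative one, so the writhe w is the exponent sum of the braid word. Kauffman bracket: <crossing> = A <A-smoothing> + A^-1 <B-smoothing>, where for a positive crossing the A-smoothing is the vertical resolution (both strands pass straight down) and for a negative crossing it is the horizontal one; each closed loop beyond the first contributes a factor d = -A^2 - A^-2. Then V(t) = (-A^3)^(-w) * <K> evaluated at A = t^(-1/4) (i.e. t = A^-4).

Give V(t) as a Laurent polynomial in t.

2*t^-2 - 3*t^-3 + 6*t^-4 - 7*t^-5 + 7*t^-6 - 7*t^-7 + 5*t^-8 - 3*t^-9 + t^-10

Derivation:
Reading the diagram top to bottom ('/'-over between positions i,i+1 = s_i, '\'-over = s_i^-1): braid word = s1 s1 s1^-1 s2^-1 s2^-1 s1 s2^-1 s2^-1 s1 s2^-1 s1^-1 s1^-1 s1^-1 s1^-1.
The presented braid s1 s1 s1^-1 s2^-1 s2^-1 s1 s2^-1 s2^-1 s1 s2^-1 s1^-1 s1^-1 s1^-1 s1^-1 on 3 strands reduces by inverse Markov moves (closure unchanged at each step):
  Deconjugate: the word is γ·β·γ⁻¹ with γ = s1 s1 (prefix) and γ⁻¹ = s1^-1 s1^-1 (suffix); strip both.
Reduced to β = s1^-1 s2^-1 s2^-1 s1 s2^-1 s2^-1 s1 s2^-1 s1^-1 s1^-1 on 3 strands, 10 crossings.
Compute on β:
Braid: s1^-1 s2^-1 s2^-1 s1 s2^-1 s2^-1 s1 s2^-1 s1^-1 s1^-1 on 3 strands, 10 crossings.
Writhe w = (#positive) - (#negative) = 2 - 8 = -6.
State-sum expansion of <K>. There are 2^10 = 1024 states.
Smooth each crossing (0=||, 1=⌣⌢); contribution A^(Σ sign_k(1-2s_k)) * d^(L-1).
Tabulate the states by total A-exponent and number of loops L (A-exp: L × count):
  A^10: L=7 ×1
  A^8: L=6 ×10
  A^6: L=5 ×44, L=7 ×1
  A^4: L=4 ×110, L=6 ×10
  A^2: L=3 ×166, L=5 ×44
  A^0: L=2 ×144, L=4 ×106, L=6 ×2
  A^-2: L=1 ×57, L=3 ×140, L=5 ×13
  A^-4: L=2 ×91, L=4 ×28, L=6 ×1
  A^-6: L=1 ×16, L=3 ×26, L=5 ×3
  A^-8: L=2 ×7, L=4 ×3
  A^-10: L=3 ×1
Each group contributes A^e * Σ count * d^(L-1):
Powers of d = -A^2 - A^-2: d^2 = A^4 + 2 + A^-4; d^3 = -A^6 - 3*A^2 - 3*A^-2 - A^-6; d^4 = A^8 + 4*A^4 + 6 + 4*A^-4 + A^-8; d^5 = -A^10 - 5*A^6 - 10*A^2 - 10*A^-2 - 5*A^-6 - A^-10; d^6 = A^12 + 6*A^8 + 15*A^4 + 20 + 15*A^-4 + 6*A^-8 + A^-12.
  A^10 * (d^6) = A^22 + 6*A^18 + 15*A^14 + 20*A^10 + 15*A^6 + 6*A^2 + A^-2
  A^8 * (10*d^5) = -10*A^18 - 50*A^14 - 100*A^10 - 100*A^6 - 50*A^2 - 10*A^-2
  A^6 * (44*d^4 + d^6) = A^18 + 50*A^14 + 191*A^10 + 284*A^6 + 191*A^2 + 50*A^-2 + A^-6
  A^4 * (110*d^3 + 10*d^5) = -10*A^14 - 160*A^10 - 430*A^6 - 430*A^2 - 160*A^-2 - 10*A^-6
  A^2 * (166*d^2 + 44*d^4) = 44*A^10 + 342*A^6 + 596*A^2 + 342*A^-2 + 44*A^-6
  A^0 * (144*d + 106*d^3 + 2*d^5) = -2*A^10 - 116*A^6 - 482*A^2 - 482*A^-2 - 116*A^-6 - 2*A^-10
  A^-2 * (57 + 140*d^2 + 13*d^4) = 13*A^6 + 192*A^2 + 415*A^-2 + 192*A^-6 + 13*A^-10
  A^-4 * (91*d + 28*d^3 + d^5) = -A^6 - 33*A^2 - 185*A^-2 - 185*A^-6 - 33*A^-10 - A^-14
  A^-6 * (16 + 26*d^2 + 3*d^4) = 3*A^2 + 38*A^-2 + 86*A^-6 + 38*A^-10 + 3*A^-14
  A^-8 * (7*d + 3*d^3) = -3*A^-2 - 16*A^-6 - 16*A^-10 - 3*A^-14
  A^-10 * (d^2) = A^-6 + 2*A^-10 + A^-14
Summing the groups: <K> = A^22 - 3*A^18 + 5*A^14 - 7*A^10 + 7*A^6 - 7*A^2 + 6*A^-2 - 3*A^-6 + 2*A^-10
Normalise by the writhe: (-A^3)^(-w) = (-A^3)^(6) = A^18, so f(A) = A^18 * <K> = A^40 - 3*A^36 + 5*A^32 - 7*A^28 + 7*A^24 - 7*A^20 + 6*A^16 - 3*A^12 + 2*A^8.
Substitute A = t^(-1/4), i.e. A^e → t^(-e/4): V(t) = 2*t^-2 - 3*t^-3 + 6*t^-4 - 7*t^-5 + 7*t^-6 - 7*t^-7 + 5*t^-8 - 3*t^-9 + t^-10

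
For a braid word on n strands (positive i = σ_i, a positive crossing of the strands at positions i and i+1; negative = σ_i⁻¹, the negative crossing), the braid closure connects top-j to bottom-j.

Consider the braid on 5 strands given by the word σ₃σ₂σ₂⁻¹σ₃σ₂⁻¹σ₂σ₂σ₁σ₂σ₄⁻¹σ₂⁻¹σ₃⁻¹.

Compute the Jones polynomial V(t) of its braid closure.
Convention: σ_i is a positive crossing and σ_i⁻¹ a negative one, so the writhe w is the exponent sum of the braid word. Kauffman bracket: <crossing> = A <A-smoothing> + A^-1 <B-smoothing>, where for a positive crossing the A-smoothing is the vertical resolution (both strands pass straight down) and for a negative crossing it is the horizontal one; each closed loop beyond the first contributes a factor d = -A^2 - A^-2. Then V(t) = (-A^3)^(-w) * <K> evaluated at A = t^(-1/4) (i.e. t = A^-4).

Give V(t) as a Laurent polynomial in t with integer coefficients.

The presented braid s3 s2 s2^-1 s3 s2^-1 s2 s2 s1 s2 s4^-1 s2^-1 s3^-1 on 5 strands reduces by inverse Markov moves (closure unchanged at each step):
  Deconjugate: the word is γ·β·γ⁻¹ with γ = s3 s2 (prefix) and γ⁻¹ = s2^-1 s3^-1 (suffix); strip both.
  Destabilize: the word has the form β·s4^-1 where s4^-1 occurs only as the final letter (β ∈ B_4); drop it and the last strand → 4 strands.
  Deconjugate: the word is γ·β·γ⁻¹ with γ = s2^-1 (prefix) and γ⁻¹ = s2 (suffix); strip both.
Reduced to β = s3 s2^-1 s2 s2 s1 on 4 strands, 5 crossings.
Compute on β:
First cancel adjacent σ_i σ_i⁻¹ pairs (Reidemeister II — same braid, same closure): s3 s2^-1 s2 s2 s1 → s3 s2 s1.
Braid: s3 s2 s1 on 4 strands, 3 crossings.
Writhe w = (#positive) - (#negative) = 3 - 0 = 3.
Computing the Kauffman bracket via state sum. There are 2^3 = 8 states.
Each crossing splits two ways (0=vertical, 1=horizontal). The state's weight is A^(#A-smoothings - #B-smoothings) * d^(loops - 1).
  state 000: A-exp=+3, loops=4, term = A^3 * d^3
  state 001: A-exp=+1, loops=3, term = A^1 * d^2
  state 010: A-exp=+1, loops=3, term = A^1 * d^2
  state 011: A-exp=-1, loops=2, term = A^-1 * d^1
  state 100: A-exp=+1, loops=3, term = A^1 * d^2
  state 101: A-exp=-1, loops=2, term = A^-1 * d^1
  state 110: A-exp=-1, loops=2, term = A^-1 * d^1
  state 111: A-exp=-3, loops=1, term = A^-3 * d^0
Collect the terms by A-exponent (count of states per loop number):
Powers of d = -A^2 - A^-2: d^2 = A^4 + 2 + A^-4; d^3 = -A^6 - 3*A^2 - 3*A^-2 - A^-6.
  A^3 * (d^3) = -A^9 - 3*A^5 - 3*A - A^-3
  A^1 * (3*d^2) = 3*A^5 + 6*A + 3*A^-3
  A^-1 * (3*d) = -3*A - 3*A^-3
  A^-3 * (1) = A^-3
Summing the groups: <K> = -A^9
Normalise by the writhe: (-A^3)^(-w) = (-A^3)^(-3) = -A^-9, so f(A) = -A^-9 * <K> = 1.
Substitute A = t^(-1/4), i.e. A^e → t^(-e/4): V(t) = 1

Answer: 1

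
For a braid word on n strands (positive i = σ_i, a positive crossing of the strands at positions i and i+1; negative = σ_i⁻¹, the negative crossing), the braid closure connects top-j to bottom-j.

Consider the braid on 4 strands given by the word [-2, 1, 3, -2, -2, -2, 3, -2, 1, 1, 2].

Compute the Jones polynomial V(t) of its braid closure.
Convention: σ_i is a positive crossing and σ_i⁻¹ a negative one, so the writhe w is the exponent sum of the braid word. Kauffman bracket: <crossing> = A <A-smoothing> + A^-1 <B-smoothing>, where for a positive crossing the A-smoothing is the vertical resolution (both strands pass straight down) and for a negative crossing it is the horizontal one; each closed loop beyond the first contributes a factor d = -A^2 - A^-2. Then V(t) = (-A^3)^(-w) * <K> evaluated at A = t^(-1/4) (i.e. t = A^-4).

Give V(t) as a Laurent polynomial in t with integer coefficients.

The presented braid s2^-1 s1 s3 s2^-1 s2^-1 s2^-1 s3 s2^-1 s1 s1 s2 on 4 strands reduces by inverse Markov moves (closure unchanged at each step):
  Deconjugate: the word is γ·β·γ⁻¹ with γ = s2^-1 (prefix) and γ⁻¹ = s2 (suffix); strip both.
Reduced to β = s1 s3 s2^-1 s2^-1 s2^-1 s3 s2^-1 s1 s1 on 4 strands, 9 crossings.
Compute on β:
Braid: s1 s3 s2^-1 s2^-1 s2^-1 s3 s2^-1 s1 s1 on 4 strands, 9 crossings.
Writhe w = (#positive) - (#negative) = 5 - 4 = 1.
State-sum expansion of <K>. There are 2^9 = 512 states.
Smooth each crossing (0=||, 1=⌣⌢); contribution A^(Σ sign_k(1-2s_k)) * d^(L-1).
Tabulate the states by total A-exponent and number of loops L (A-exp: L × count):
  A^9: L=6 ×1
  A^7: L=5 ×9
  A^5: L=4 ×33, L=6 ×3
  A^3: L=3 ×64, L=5 ×19, L=7 ×1
  A^1: L=2 ×68, L=4 ×52, L=6 ×6
  A^-1: L=1 ×33, L=3 ×75, L=5 ×18
  A^-3: L=2 ×51, L=4 ×32, L=6 ×1
  A^-5: L=3 ×32, L=5 ×4
  A^-7: L=4 ×9
  A^-9: L=5 ×1
Each group contributes A^e * Σ count * d^(L-1):
Powers of d = -A^2 - A^-2: d^2 = A^4 + 2 + A^-4; d^3 = -A^6 - 3*A^2 - 3*A^-2 - A^-6; d^4 = A^8 + 4*A^4 + 6 + 4*A^-4 + A^-8; d^5 = -A^10 - 5*A^6 - 10*A^2 - 10*A^-2 - 5*A^-6 - A^-10; d^6 = A^12 + 6*A^8 + 15*A^4 + 20 + 15*A^-4 + 6*A^-8 + A^-12.
  A^9 * (d^5) = -A^19 - 5*A^15 - 10*A^11 - 10*A^7 - 5*A^3 - A^-1
  A^7 * (9*d^4) = 9*A^15 + 36*A^11 + 54*A^7 + 36*A^3 + 9*A^-1
  A^5 * (33*d^3 + 3*d^5) = -3*A^15 - 48*A^11 - 129*A^7 - 129*A^3 - 48*A^-1 - 3*A^-5
  A^3 * (64*d^2 + 19*d^4 + d^6) = A^15 + 25*A^11 + 155*A^7 + 262*A^3 + 155*A^-1 + 25*A^-5 + A^-9
  A^1 * (68*d + 52*d^3 + 6*d^5) = -6*A^11 - 82*A^7 - 284*A^3 - 284*A^-1 - 82*A^-5 - 6*A^-9
  A^-1 * (33 + 75*d^2 + 18*d^4) = 18*A^7 + 147*A^3 + 291*A^-1 + 147*A^-5 + 18*A^-9
  A^-3 * (51*d + 32*d^3 + d^5) = -A^7 - 37*A^3 - 157*A^-1 - 157*A^-5 - 37*A^-9 - A^-13
  A^-5 * (32*d^2 + 4*d^4) = 4*A^3 + 48*A^-1 + 88*A^-5 + 48*A^-9 + 4*A^-13
  A^-7 * (9*d^3) = -9*A^-1 - 27*A^-5 - 27*A^-9 - 9*A^-13
  A^-9 * (d^4) = A^-1 + 4*A^-5 + 6*A^-9 + 4*A^-13 + A^-17
Summing the groups: <K> = -A^19 + 2*A^15 - 3*A^11 + 5*A^7 - 6*A^3 + 5*A^-1 - 5*A^-5 + 3*A^-9 - 2*A^-13 + A^-17
Normalise by the writhe: (-A^3)^(-w) = (-A^3)^(-1) = -A^-3, so f(A) = -A^-3 * <K> = A^16 - 2*A^12 + 3*A^8 - 5*A^4 + 6 - 5*A^-4 + 5*A^-8 - 3*A^-12 + 2*A^-16 - A^-20.
Substitute A = t^(-1/4), i.e. A^e → t^(-e/4): V(t) = -t^5 + 2*t^4 - 3*t^3 + 5*t^2 - 5*t + 6 - 5*t^-1 + 3*t^-2 - 2*t^-3 + t^-4

Answer: -t^5 + 2*t^4 - 3*t^3 + 5*t^2 - 5*t + 6 - 5*t^-1 + 3*t^-2 - 2*t^-3 + t^-4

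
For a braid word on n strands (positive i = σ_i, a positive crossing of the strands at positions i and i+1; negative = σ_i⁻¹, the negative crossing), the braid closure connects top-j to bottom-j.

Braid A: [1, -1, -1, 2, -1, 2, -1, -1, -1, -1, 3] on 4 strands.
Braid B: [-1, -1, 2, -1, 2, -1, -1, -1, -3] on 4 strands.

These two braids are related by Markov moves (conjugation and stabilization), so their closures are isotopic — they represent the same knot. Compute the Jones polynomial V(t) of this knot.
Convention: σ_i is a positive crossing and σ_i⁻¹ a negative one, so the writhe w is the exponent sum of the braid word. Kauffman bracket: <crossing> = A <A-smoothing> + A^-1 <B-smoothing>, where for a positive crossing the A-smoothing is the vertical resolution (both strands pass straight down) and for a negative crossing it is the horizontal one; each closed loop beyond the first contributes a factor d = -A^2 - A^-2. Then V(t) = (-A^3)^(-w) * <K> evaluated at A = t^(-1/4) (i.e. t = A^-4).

Markov-equivalent braids have isotopic closures, hence identical knot invariants. Strip the Markov moves from each word to reach a common short braid β, then compute V(t) once on β.
Braid A: s1 s1^-1 s1^-1 s2 s1^-1 s2 s1^-1 s1^-1 s1^-1 s1^-1 s3 on 4 strands reduces by inverse Markov moves (closure unchanged at each step):
  Destabilize: the word has the form β·s3 where s3 occurs only as the final letter (β ∈ B_3); drop it and the last strand → 3 strands.
  Deconjugate: the word is γ·β·γ⁻¹ with γ = s1 (prefix) and γ⁻¹ = s1^-1 (suffix); strip both.
Reduced to β = s1^-1 s1^-1 s2 s1^-1 s2 s1^-1 s1^-1 s1^-1 on 3 strands, 8 crossings.
Braid B: s1^-1 s1^-1 s2 s1^-1 s2 s1^-1 s1^-1 s1^-1 s3^-1 on 4 strands reduces by inverse Markov moves (closure unchanged at each step):
  Destabilize: the word has the form β·s3^-1 where s3^-1 occurs only as the final letter (β ∈ B_3); drop it and the last strand → 3 strands.
Reduced to β = s1^-1 s1^-1 s2 s1^-1 s2 s1^-1 s1^-1 s1^-1 on 3 strands, 8 crossings.
Both give the same β = s1^-1 s1^-1 s2 s1^-1 s2 s1^-1 s1^-1 s1^-1 on 3 strands, so one state sum suffices:
Braid: s1^-1 s1^-1 s2 s1^-1 s2 s1^-1 s1^-1 s1^-1 on 3 strands, 8 crossings.
Writhe w = (#positive) - (#negative) = 2 - 6 = -4.
State-sum expansion of <K>. There are 2^8 = 256 states.
Each crossing splits two ways (0=vertical, 1=horizontal). The state's weight is A^(#A-smoothings - #B-smoothings) * d^(loops - 1).
Tabulate the states by total A-exponent and number of loops L (A-exp: L × count):
  A^8: L=7 ×1
  A^6: L=6 ×8
  A^4: L=5 ×28
  A^2: L=4 ×55, L=6 ×1
  A^0: L=3 ×65, L=5 ×5
  A^-2: L=2 ×46, L=4 ×10
  A^-4: L=1 ×17, L=3 ×11
  A^-6: L=2 ×8
  A^-8: L=3 ×1
Each group contributes A^e * Σ count * d^(L-1):
Powers of d = -A^2 - A^-2: d^2 = A^4 + 2 + A^-4; d^3 = -A^6 - 3*A^2 - 3*A^-2 - A^-6; d^4 = A^8 + 4*A^4 + 6 + 4*A^-4 + A^-8; d^5 = -A^10 - 5*A^6 - 10*A^2 - 10*A^-2 - 5*A^-6 - A^-10; d^6 = A^12 + 6*A^8 + 15*A^4 + 20 + 15*A^-4 + 6*A^-8 + A^-12.
  A^8 * (d^6) = A^20 + 6*A^16 + 15*A^12 + 20*A^8 + 15*A^4 + 6 + A^-4
  A^6 * (8*d^5) = -8*A^16 - 40*A^12 - 80*A^8 - 80*A^4 - 40 - 8*A^-4
  A^4 * (28*d^4) = 28*A^12 + 112*A^8 + 168*A^4 + 112 + 28*A^-4
  A^2 * (55*d^3 + d^5) = -A^12 - 60*A^8 - 175*A^4 - 175 - 60*A^-4 - A^-8
  A^0 * (65*d^2 + 5*d^4) = 5*A^8 + 85*A^4 + 160 + 85*A^-4 + 5*A^-8
  A^-2 * (46*d + 10*d^3) = -10*A^4 - 76 - 76*A^-4 - 10*A^-8
  A^-4 * (17 + 11*d^2) = 11 + 39*A^-4 + 11*A^-8
  A^-6 * (8*d) = -8*A^-4 - 8*A^-8
  A^-8 * (d^2) = A^-4 + 2*A^-8 + A^-12
Summing the groups: <K> = A^20 - 2*A^16 + 2*A^12 - 3*A^8 + 3*A^4 - 2 + 2*A^-4 - A^-8 + A^-12
Normalise by the writhe: (-A^3)^(-w) = (-A^3)^(4) = A^12, so f(A) = A^12 * <K> = A^32 - 2*A^28 + 2*A^24 - 3*A^20 + 3*A^16 - 2*A^12 + 2*A^8 - A^4 + 1.
Substitute A = t^(-1/4), i.e. A^e → t^(-e/4): V(t) = 1 - t^-1 + 2*t^-2 - 2*t^-3 + 3*t^-4 - 3*t^-5 + 2*t^-6 - 2*t^-7 + t^-8

Answer: 1 - t^-1 + 2*t^-2 - 2*t^-3 + 3*t^-4 - 3*t^-5 + 2*t^-6 - 2*t^-7 + t^-8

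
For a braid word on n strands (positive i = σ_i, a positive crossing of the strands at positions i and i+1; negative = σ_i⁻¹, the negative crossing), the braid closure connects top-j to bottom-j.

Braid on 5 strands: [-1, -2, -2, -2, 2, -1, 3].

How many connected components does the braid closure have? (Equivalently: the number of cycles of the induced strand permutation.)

Track the strand permutation on 5 strands, starting from identity.
  step 1: s1^-1 swaps positions 1,2 -> [2 1 3 4 5]
  step 2: s2^-1 swaps positions 2,3 -> [2 3 1 4 5]
  step 3: s2^-1 swaps positions 2,3 -> [2 1 3 4 5]
  step 4: s2^-1 swaps positions 2,3 -> [2 3 1 4 5]
  step 5: s2 swaps positions 2,3 -> [2 1 3 4 5]
  step 6: s1^-1 swaps positions 1,2 -> [1 2 3 4 5]
  step 7: s3 swaps positions 3,4 -> [1 2 4 3 5]
Final permutation (position -> original strand): [1 2 4 3 5]
Closure components = cycle count of this permutation = 4.

Answer: 4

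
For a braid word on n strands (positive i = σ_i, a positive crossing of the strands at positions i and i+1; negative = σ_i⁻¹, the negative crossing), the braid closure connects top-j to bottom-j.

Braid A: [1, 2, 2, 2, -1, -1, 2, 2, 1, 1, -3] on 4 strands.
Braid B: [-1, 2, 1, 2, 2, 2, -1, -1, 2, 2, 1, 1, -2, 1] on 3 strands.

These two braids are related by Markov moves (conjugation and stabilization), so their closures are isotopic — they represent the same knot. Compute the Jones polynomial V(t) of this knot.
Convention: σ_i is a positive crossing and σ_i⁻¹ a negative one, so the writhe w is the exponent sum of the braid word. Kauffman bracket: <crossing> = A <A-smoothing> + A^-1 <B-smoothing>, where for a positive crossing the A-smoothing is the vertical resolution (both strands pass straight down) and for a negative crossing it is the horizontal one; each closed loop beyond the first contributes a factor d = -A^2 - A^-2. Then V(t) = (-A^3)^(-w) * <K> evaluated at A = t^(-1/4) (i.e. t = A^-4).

Markov-equivalent braids have isotopic closures, hence identical knot invariants. Strip the Markov moves from each word to reach a common short braid β, then compute V(t) once on β.
Braid A: s1 s2 s2 s2 s1^-1 s1^-1 s2 s2 s1 s1 s3^-1 on 4 strands reduces by inverse Markov moves (closure unchanged at each step):
  Destabilize: the word has the form β·s3^-1 where s3^-1 occurs only as the final letter (β ∈ B_3); drop it and the last strand → 3 strands.
Reduced to β = s1 s2 s2 s2 s1^-1 s1^-1 s2 s2 s1 s1 on 3 strands, 10 crossings.
Braid B: s1^-1 s2 s1 s2 s2 s2 s1^-1 s1^-1 s2 s2 s1 s1 s2^-1 s1 on 3 strands reduces by inverse Markov moves (closure unchanged at each step):
  Deconjugate: the word is γ·β·γ⁻¹ with γ = s1^-1 s2 (prefix) and γ⁻¹ = s2^-1 s1 (suffix); strip both.
Reduced to β = s1 s2 s2 s2 s1^-1 s1^-1 s2 s2 s1 s1 on 3 strands, 10 crossings.
Both give the same β = s1 s2 s2 s2 s1^-1 s1^-1 s2 s2 s1 s1 on 3 strands, so one state sum suffices:
Braid: s1 s2 s2 s2 s1^-1 s1^-1 s2 s2 s1 s1 on 3 strands, 10 crossings.
Writhe w = (#positive) - (#negative) = 8 - 2 = 6.
Computing the Kauffman bracket via state sum. There are 2^10 = 1024 states.
Each crossing splits two ways (0=vertical, 1=horizontal). The state's weight is A^(#A-smoothings - #B-smoothings) * d^(loops - 1).
Tabulate the states by total A-exponent and number of loops L (A-exp: L × count):
  A^10: L=3 ×1
  A^8: L=2 ×7, L=4 ×3
  A^6: L=1 ×10, L=3 ×32, L=5 ×3
  A^4: L=2 ×76, L=4 ×43, L=6 ×1
  A^2: L=1 ×51, L=3 ×132, L=5 ×27
  A^0: L=2 ×135, L=4 ×109, L=6 ×8
  A^-2: L=3 ×161, L=5 ×48, L=7 ×1
  A^-4: L=4 ×109, L=6 ×11
  A^-6: L=5 ×44, L=7 ×1
  A^-8: L=6 ×10
  A^-10: L=7 ×1
Each group contributes A^e * Σ count * d^(L-1):
Powers of d = -A^2 - A^-2: d^2 = A^4 + 2 + A^-4; d^3 = -A^6 - 3*A^2 - 3*A^-2 - A^-6; d^4 = A^8 + 4*A^4 + 6 + 4*A^-4 + A^-8; d^5 = -A^10 - 5*A^6 - 10*A^2 - 10*A^-2 - 5*A^-6 - A^-10; d^6 = A^12 + 6*A^8 + 15*A^4 + 20 + 15*A^-4 + 6*A^-8 + A^-12.
  A^10 * (d^2) = A^14 + 2*A^10 + A^6
  A^8 * (7*d + 3*d^3) = -3*A^14 - 16*A^10 - 16*A^6 - 3*A^2
  A^6 * (10 + 32*d^2 + 3*d^4) = 3*A^14 + 44*A^10 + 92*A^6 + 44*A^2 + 3*A^-2
  A^4 * (76*d + 43*d^3 + d^5) = -A^14 - 48*A^10 - 215*A^6 - 215*A^2 - 48*A^-2 - A^-6
  A^2 * (51 + 132*d^2 + 27*d^4) = 27*A^10 + 240*A^6 + 477*A^2 + 240*A^-2 + 27*A^-6
  A^0 * (135*d + 109*d^3 + 8*d^5) = -8*A^10 - 149*A^6 - 542*A^2 - 542*A^-2 - 149*A^-6 - 8*A^-10
  A^-2 * (161*d^2 + 48*d^4 + d^6) = A^10 + 54*A^6 + 368*A^2 + 630*A^-2 + 368*A^-6 + 54*A^-10 + A^-14
  A^-4 * (109*d^3 + 11*d^5) = -11*A^6 - 164*A^2 - 437*A^-2 - 437*A^-6 - 164*A^-10 - 11*A^-14
  A^-6 * (44*d^4 + d^6) = A^6 + 50*A^2 + 191*A^-2 + 284*A^-6 + 191*A^-10 + 50*A^-14 + A^-18
  A^-8 * (10*d^5) = -10*A^2 - 50*A^-2 - 100*A^-6 - 100*A^-10 - 50*A^-14 - 10*A^-18
  A^-10 * (d^6) = A^2 + 6*A^-2 + 15*A^-6 + 20*A^-10 + 15*A^-14 + 6*A^-18 + A^-22
Summing the groups: <K> = 2*A^10 - 3*A^6 + 6*A^2 - 7*A^-2 + 7*A^-6 - 7*A^-10 + 5*A^-14 - 3*A^-18 + A^-22
Normalise by the writhe: (-A^3)^(-w) = (-A^3)^(-6) = A^-18, so f(A) = A^-18 * <K> = 2*A^-8 - 3*A^-12 + 6*A^-16 - 7*A^-20 + 7*A^-24 - 7*A^-28 + 5*A^-32 - 3*A^-36 + A^-40.
Substitute A = t^(-1/4), i.e. A^e → t^(-e/4): V(t) = t^10 - 3*t^9 + 5*t^8 - 7*t^7 + 7*t^6 - 7*t^5 + 6*t^4 - 3*t^3 + 2*t^2

Answer: t^10 - 3*t^9 + 5*t^8 - 7*t^7 + 7*t^6 - 7*t^5 + 6*t^4 - 3*t^3 + 2*t^2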